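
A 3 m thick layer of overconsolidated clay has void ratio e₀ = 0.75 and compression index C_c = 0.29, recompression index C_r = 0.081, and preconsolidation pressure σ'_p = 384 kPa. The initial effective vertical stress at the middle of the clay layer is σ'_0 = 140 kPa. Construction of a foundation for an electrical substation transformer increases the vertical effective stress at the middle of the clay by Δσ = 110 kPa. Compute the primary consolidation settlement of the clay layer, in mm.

S_c ≈ 35 mm

Final effective stress: σ'_f = 140 + 110 = 250 kPa.
σ'_f = 250 ≤ σ'_p = 384 kPa, so the clay remains overconsolidated and only the recompression index applies:
S_c = C_r·H/(1+e₀)·log₁₀(σ'_f/σ'_0) = 0.081×3/1.75×log₁₀(250/140)
    = 0.13886 × 0.25181 = 0.03497 m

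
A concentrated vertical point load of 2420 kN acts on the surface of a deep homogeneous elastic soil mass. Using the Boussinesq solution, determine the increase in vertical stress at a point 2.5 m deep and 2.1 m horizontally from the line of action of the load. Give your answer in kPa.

Boussinesq vertical stress below a point load on an elastic half-space:
Δσ_z = 3P/(2πz²) · [1 + (r/z)²]^(−5/2)
r/z = 2.1/2.5 = 0.84; [1+(r/z)²]^(−5/2) = 0.26321.
Δσ_z = 3×2420/(2π×2.5²) × 0.26321 = 184.87 × 0.26321 = 48.66 kPa

Δσ_z ≈ 48.7 kPa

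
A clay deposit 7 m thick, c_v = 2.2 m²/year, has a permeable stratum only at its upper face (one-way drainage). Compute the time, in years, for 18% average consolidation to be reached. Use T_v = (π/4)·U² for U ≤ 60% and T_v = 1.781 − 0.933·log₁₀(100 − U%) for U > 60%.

t ≈ 0.567 years

Drainage path length: H_d = H = 7 m (single drainage).
U ≤ 60%: T_v = (π/4)·U² = (π/4)×0.18² = 0.025447.
t = T_v·H_d²/c_v = 0.025447×7²/2.2 = 0.5668 years.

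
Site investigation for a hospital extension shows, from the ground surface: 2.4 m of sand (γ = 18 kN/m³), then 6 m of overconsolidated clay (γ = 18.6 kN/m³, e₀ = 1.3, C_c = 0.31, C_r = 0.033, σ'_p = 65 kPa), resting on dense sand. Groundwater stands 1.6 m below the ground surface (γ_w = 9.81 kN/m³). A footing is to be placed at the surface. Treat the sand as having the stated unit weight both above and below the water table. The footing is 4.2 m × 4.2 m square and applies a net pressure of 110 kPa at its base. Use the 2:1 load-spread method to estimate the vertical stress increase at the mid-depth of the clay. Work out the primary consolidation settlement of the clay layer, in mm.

S_c ≈ 86.8 mm

Mid-depth of clay below the ground surface: z = 2.4 + 6/2 = 5.4 m.
Total vertical stress at mid-clay: σ_v = 18×2.4 + 18.6×3 = 99 kPa.
Pore pressure: u = 9.81×(5.4 − 1.6) = 37.278 kPa.
Initial effective stress: σ'_0 = σ_v − u = 99 − 37.278 = 61.722 kPa.
Stress increase at mid-clay by the 2:1 spreading method:
Δσ = qBL/((B+z)(L+z)) = 110×4.2×4.2/((4.2+5.4)(4.2+5.4)) = 21.055 kPa
Final effective stress: σ'_f = 61.722 + 21.055 = 82.777 kPa.
σ'_f = 82.777 > σ'_p = 65 kPa, so the stress path crosses the preconsolidation pressure — recompression up to σ'_p, then virgin compression beyond:
S_c = H/(1+e₀)·[C_r·log₁₀(σ'_p/σ'_0) + C_c·log₁₀(σ'_f/σ'_p)]
    = 6/2.3 × [0.033×log₁₀(65/61.722) + 0.31×log₁₀(82.777/65)]
    = 2.6087 × [0.00074162 + 0.032549] = 0.08685 m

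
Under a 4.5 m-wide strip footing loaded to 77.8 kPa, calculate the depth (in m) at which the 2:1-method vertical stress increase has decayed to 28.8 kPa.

z ≈ 7.66 m

2:1 spreading — at depth z the loaded area has grown by z in each plan dimension:
qB/(B+z) = Δσ_z ⇒ z = qB/Δσ_z − B = 77.8×4.5/28.8 − 4.5 = 7.656 m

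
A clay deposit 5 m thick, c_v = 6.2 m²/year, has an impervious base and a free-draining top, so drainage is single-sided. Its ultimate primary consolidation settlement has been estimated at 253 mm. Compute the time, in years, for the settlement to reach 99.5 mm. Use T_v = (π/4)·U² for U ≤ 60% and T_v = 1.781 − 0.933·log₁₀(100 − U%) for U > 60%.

t ≈ 0.49 years

Drainage path length: H_d = H = 5 m (single drainage).
U = S(t)/S_ult = 99.5/253 = 0.3933.
U ≤ 60%: T_v = (π/4)·U² = (π/4)×0.39328² = 0.12148.
t = T_v·H_d²/c_v = 0.12148×5²/6.2 = 0.4898 years.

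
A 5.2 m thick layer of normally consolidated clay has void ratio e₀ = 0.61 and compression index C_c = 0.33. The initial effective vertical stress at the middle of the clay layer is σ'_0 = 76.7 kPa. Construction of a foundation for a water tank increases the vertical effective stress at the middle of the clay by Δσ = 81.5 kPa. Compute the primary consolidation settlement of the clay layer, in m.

Final effective stress: σ'_f = σ'_0 + Δσ = 76.7 + 81.5 = 158.2 kPa.
Normally consolidated clay, so the full stress increment lies on the virgin compression line:
S_c = C_c·H/(1+e₀)·log₁₀(σ'_f/σ'_0) = 0.33×5.2/(1+0.61)×log₁₀(158.2/76.7)
    = 1.0658 × 0.31441 = 0.3351 m

S_c ≈ 0.335 m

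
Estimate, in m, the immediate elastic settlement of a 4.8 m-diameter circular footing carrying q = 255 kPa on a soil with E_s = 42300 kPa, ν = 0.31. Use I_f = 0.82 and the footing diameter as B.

S_e ≈ 0.0214 m

Immediate (elastic) settlement: S_e = q·B·(1−ν²)/E_s · I_f.
S_e = 255 × 4.8 × (1 − 0.31²) / 42300 × 0.82
    = 255 × 4.8 × 0.9039 / 42300 × 0.82
    = 0.02145 m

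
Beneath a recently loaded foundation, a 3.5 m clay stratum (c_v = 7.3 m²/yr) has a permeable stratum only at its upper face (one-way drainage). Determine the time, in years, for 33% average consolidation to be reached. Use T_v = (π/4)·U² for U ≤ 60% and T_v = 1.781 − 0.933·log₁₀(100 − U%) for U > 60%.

Drainage path length: H_d = H = 3.5 m (single drainage).
U ≤ 60%: T_v = (π/4)·U² = (π/4)×0.33² = 0.08553.
t = T_v·H_d²/c_v = 0.08553×3.5²/7.3 = 0.1435 years.

t ≈ 0.144 years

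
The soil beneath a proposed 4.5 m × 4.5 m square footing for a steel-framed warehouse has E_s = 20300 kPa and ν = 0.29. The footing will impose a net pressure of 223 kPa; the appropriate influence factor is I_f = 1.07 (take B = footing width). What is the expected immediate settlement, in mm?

S_e ≈ 48.4 mm

Immediate (elastic) settlement: S_e = q·B·(1−ν²)/E_s · I_f.
S_e = 223 × 4.5 × (1 − 0.29²) / 20300 × 1.07
    = 223 × 4.5 × 0.9159 / 20300 × 1.07
    = 0.04845 m = 48.45 mm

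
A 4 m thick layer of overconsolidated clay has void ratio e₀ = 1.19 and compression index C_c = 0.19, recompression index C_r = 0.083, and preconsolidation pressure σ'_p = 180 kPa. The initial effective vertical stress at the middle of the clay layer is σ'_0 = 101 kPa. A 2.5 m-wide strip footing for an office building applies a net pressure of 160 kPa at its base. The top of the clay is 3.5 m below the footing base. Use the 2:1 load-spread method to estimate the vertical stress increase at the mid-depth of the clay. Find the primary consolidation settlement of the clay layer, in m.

S_c ≈ 0.0265 m

Mid-depth of clay below the footing base: z = 3.5 + 4/2 = 5.5 m.
Stress increase at mid-clay by the 2:1 spreading method:
Δσ = qB/(B+z) = 160×2.5/(2.5+5.5) = 50 kPa
Final effective stress: σ'_f = 101 + 50 = 151 kPa.
σ'_f = 151 ≤ σ'_p = 180 kPa, so the clay remains overconsolidated and only the recompression index applies:
S_c = C_r·H/(1+e₀)·log₁₀(σ'_f/σ'_0) = 0.083×4/2.19×log₁₀(151/101)
    = 0.1516 × 0.17466 = 0.02648 m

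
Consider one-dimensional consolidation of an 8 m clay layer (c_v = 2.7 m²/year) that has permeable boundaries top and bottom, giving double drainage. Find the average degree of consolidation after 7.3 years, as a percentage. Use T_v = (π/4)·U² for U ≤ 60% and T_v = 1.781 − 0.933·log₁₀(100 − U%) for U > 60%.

U ≈ 96.1 %

Drainage path length: H_d = H/2 = 4 m (double drainage).
T_v = c_v·t/H_d² = 2.7×7.3/4² = 1.2319.
T_v = 1.2319 corresponds to the U > 60% branch:
U = 1 − 10^((1.781 − T_v)/0.933)/100 = 0.9612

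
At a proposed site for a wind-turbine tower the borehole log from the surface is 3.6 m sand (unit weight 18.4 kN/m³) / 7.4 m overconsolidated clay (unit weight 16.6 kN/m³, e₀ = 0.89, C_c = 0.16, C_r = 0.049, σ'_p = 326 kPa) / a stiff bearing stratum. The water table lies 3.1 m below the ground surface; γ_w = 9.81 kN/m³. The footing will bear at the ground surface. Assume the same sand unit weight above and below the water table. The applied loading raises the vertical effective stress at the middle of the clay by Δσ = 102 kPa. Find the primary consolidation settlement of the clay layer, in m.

S_c ≈ 0.0649 m

Mid-depth of clay below the ground surface: z = 3.6 + 7.4/2 = 7.3 m.
Total vertical stress at mid-clay: σ_v = 18.4×3.6 + 16.6×3.7 = 127.66 kPa.
Pore pressure: u = 9.81×(7.3 − 3.1) = 41.202 kPa.
Initial effective stress: σ'_0 = σ_v − u = 127.66 − 41.202 = 86.458 kPa.
Final effective stress: σ'_f = 86.458 + 102 = 188.46 kPa.
σ'_f = 188.46 ≤ σ'_p = 326 kPa, so the clay remains overconsolidated and only the recompression index applies:
S_c = C_r·H/(1+e₀)·log₁₀(σ'_f/σ'_0) = 0.049×7.4/1.89×log₁₀(188.46/86.458)
    = 0.19185 × 0.33841 = 0.06492 m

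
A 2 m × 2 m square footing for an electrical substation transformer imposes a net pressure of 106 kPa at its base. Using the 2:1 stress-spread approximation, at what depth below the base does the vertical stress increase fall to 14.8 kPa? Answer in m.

2:1 spreading — at depth z the loaded area has grown by z in each plan dimension:
qB²/(B+z)² = Δσ_z ⇒ z = B(√(q/Δσ_z) − 1) = 2×(√(106/14.8) − 1) = 3.352 m

z ≈ 3.35 m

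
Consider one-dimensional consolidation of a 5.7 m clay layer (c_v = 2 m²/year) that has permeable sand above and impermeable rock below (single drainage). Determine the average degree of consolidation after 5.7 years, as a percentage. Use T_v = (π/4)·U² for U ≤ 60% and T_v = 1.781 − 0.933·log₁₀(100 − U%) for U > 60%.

U ≈ 65.9 %

Drainage path length: H_d = H = 5.7 m (single drainage).
T_v = c_v·t/H_d² = 2×5.7/5.7² = 0.35088.
T_v = 0.35088 corresponds to the U > 60% branch:
U = 1 − 10^((1.781 − T_v)/0.933)/100 = 0.6589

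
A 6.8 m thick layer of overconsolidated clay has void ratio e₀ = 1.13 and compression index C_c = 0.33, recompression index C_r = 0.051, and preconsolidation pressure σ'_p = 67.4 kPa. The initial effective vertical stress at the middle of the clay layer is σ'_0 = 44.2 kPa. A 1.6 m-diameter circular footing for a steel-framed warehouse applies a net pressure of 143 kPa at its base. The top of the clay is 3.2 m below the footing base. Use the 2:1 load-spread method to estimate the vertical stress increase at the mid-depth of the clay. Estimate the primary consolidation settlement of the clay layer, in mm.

Mid-depth of clay below the footing base: z = 3.2 + 6.8/2 = 6.6 m.
Stress increase at mid-clay by the 2:1 spreading method:
Δσ ≈ qD²/(D+z)² = 143×1.6²/(1.6+6.6)² = 5.4444 kPa
Final effective stress: σ'_f = 44.2 + 5.4444 = 49.644 kPa.
σ'_f = 49.644 ≤ σ'_p = 67.4 kPa, so the clay remains overconsolidated and only the recompression index applies:
S_c = C_r·H/(1+e₀)·log₁₀(σ'_f/σ'_0) = 0.051×6.8/2.13×log₁₀(49.644/44.2)
    = 0.16282 × 0.050444 = 0.008213 m

S_c ≈ 8.21 mm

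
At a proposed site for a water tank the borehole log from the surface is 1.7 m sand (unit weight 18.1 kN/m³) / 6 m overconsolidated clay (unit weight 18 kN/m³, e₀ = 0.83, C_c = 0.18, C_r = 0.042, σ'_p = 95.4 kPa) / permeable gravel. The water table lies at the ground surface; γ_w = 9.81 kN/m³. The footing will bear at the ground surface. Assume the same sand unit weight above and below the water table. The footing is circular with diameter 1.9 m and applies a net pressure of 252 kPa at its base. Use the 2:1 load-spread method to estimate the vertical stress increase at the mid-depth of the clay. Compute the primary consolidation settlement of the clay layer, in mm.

Mid-depth of clay below the ground surface: z = 1.7 + 6/2 = 4.7 m.
Total vertical stress at mid-clay: σ_v = 18.1×1.7 + 18×3 = 84.77 kPa.
Pore pressure: u = 9.81×(4.7 − 0) = 46.107 kPa.
Initial effective stress: σ'_0 = σ_v − u = 84.77 − 46.107 = 38.663 kPa.
Stress increase at mid-clay by the 2:1 spreading method:
Δσ ≈ qD²/(D+z)² = 252×1.9²/(1.9+4.7)² = 20.884 kPa
Final effective stress: σ'_f = 38.663 + 20.884 = 59.547 kPa.
σ'_f = 59.547 ≤ σ'_p = 95.4 kPa, so the clay remains overconsolidated and only the recompression index applies:
S_c = C_r·H/(1+e₀)·log₁₀(σ'_f/σ'_0) = 0.042×6/1.83×log₁₀(59.547/38.663)
    = 0.13771 × 0.18756 = 0.02583 m

S_c ≈ 25.8 mm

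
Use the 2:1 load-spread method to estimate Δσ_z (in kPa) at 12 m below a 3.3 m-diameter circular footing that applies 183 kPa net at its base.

By the 2:1 method the load spreads at 1 horizontal : 2 vertical, so at depth z the loaded area has grown by z in each plan dimension:
Δσ ≈ qD²/(D+z)² = 183×3.3²/(3.3+12)² = 8.5133 kPa

Δσ_z ≈ 8.51 kPa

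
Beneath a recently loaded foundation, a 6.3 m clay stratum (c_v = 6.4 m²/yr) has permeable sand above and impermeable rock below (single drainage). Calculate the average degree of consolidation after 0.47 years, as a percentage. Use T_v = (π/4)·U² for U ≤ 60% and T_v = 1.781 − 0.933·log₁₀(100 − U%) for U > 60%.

U ≈ 31.1 %

Drainage path length: H_d = H = 6.3 m (single drainage).
T_v = c_v·t/H_d² = 6.4×0.47/6.3² = 0.075787.
T_v = 0.075787 corresponds to the U ≤ 60% branch:
U = √(4T_v/π) = 0.3106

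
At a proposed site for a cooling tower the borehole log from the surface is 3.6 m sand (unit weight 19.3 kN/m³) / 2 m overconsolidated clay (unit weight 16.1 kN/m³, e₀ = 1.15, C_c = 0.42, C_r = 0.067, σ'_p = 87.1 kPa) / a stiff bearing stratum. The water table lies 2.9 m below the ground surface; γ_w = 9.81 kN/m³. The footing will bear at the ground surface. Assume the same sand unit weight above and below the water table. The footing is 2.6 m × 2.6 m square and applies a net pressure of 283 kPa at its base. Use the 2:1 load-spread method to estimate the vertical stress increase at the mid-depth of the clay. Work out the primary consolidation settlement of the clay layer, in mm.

Mid-depth of clay below the ground surface: z = 3.6 + 2/2 = 4.6 m.
Total vertical stress at mid-clay: σ_v = 19.3×3.6 + 16.1×1 = 85.58 kPa.
Pore pressure: u = 9.81×(4.6 − 2.9) = 16.677 kPa.
Initial effective stress: σ'_0 = σ_v − u = 85.58 − 16.677 = 68.903 kPa.
Stress increase at mid-clay by the 2:1 spreading method:
Δσ = qBL/((B+z)(L+z)) = 283×2.6×2.6/((2.6+4.6)(2.6+4.6)) = 36.904 kPa
Final effective stress: σ'_f = 68.903 + 36.904 = 105.81 kPa.
σ'_f = 105.81 > σ'_p = 87.1 kPa, so the stress path crosses the preconsolidation pressure — recompression up to σ'_p, then virgin compression beyond:
S_c = H/(1+e₀)·[C_r·log₁₀(σ'_p/σ'_0) + C_c·log₁₀(σ'_f/σ'_p)]
    = 2/2.15 × [0.067×log₁₀(87.1/68.903) + 0.42×log₁₀(105.81/87.1)]
    = 0.93023 × [0.0068193 + 0.035494] = 0.03936 m

S_c ≈ 39.4 mm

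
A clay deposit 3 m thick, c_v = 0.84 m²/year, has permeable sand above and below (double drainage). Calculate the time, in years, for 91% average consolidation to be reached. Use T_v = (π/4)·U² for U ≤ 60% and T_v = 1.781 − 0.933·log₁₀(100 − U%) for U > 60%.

Drainage path length: H_d = H/2 = 1.5 m (double drainage).
U > 60%: T_v = 1.781 − 0.933·log₁₀(100 − 91) = 0.89069.
t = T_v·H_d²/c_v = 0.89069×1.5²/0.84 = 2.386 years.

t ≈ 2.39 years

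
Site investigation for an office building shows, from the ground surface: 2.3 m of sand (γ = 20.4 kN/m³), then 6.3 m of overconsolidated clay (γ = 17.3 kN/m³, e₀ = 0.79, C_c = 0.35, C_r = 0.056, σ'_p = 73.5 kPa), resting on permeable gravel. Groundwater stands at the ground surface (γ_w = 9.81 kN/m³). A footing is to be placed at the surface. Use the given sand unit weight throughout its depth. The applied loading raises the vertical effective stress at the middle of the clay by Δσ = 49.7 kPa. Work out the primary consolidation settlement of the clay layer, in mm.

Mid-depth of clay below the ground surface: z = 2.3 + 6.3/2 = 5.45 m.
Total vertical stress at mid-clay: σ_v = 20.4×2.3 + 17.3×3.15 = 101.41 kPa.
Pore pressure: u = 9.81×(5.45 − 0) = 53.465 kPa.
Initial effective stress: σ'_0 = σ_v − u = 101.41 − 53.465 = 47.945 kPa.
Final effective stress: σ'_f = 47.945 + 49.7 = 97.645 kPa.
σ'_f = 97.645 > σ'_p = 73.5 kPa, so the stress path crosses the preconsolidation pressure — recompression up to σ'_p, then virgin compression beyond:
S_c = H/(1+e₀)·[C_r·log₁₀(σ'_p/σ'_0) + C_c·log₁₀(σ'_f/σ'_p)]
    = 6.3/1.79 × [0.056×log₁₀(73.5/47.945) + 0.35×log₁₀(97.645/73.5)]
    = 3.5196 × [0.01039 + 0.043177] = 0.1885 m

S_c ≈ 189 mm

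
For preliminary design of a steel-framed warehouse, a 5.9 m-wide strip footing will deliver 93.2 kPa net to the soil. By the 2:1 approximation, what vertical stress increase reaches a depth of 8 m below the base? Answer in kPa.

By the 2:1 method the load spreads at 1 horizontal : 2 vertical, so at depth z the loaded area has grown by z in each plan dimension:
Δσ = qB/(B+z) = 93.2×5.9/(5.9+8) = 39.56 kPa

Δσ_z ≈ 39.6 kPa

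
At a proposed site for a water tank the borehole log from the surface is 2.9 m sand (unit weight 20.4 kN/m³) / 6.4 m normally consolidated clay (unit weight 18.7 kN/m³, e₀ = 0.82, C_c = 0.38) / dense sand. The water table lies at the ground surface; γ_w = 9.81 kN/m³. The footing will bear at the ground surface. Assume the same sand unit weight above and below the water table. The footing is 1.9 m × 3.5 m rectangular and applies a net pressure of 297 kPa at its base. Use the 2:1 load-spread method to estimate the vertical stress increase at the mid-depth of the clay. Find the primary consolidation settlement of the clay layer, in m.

S_c ≈ 0.209 m

Mid-depth of clay below the ground surface: z = 2.9 + 6.4/2 = 6.1 m.
Total vertical stress at mid-clay: σ_v = 20.4×2.9 + 18.7×3.2 = 119 kPa.
Pore pressure: u = 9.81×(6.1 − 0) = 59.841 kPa.
Initial effective stress: σ'_0 = σ_v − u = 119 − 59.841 = 59.159 kPa.
Stress increase at mid-clay by the 2:1 spreading method:
Δσ = qBL/((B+z)(L+z)) = 297×1.9×3.5/((1.9+6.1)(3.5+6.1)) = 25.717 kPa
Final effective stress: σ'_f = σ'_0 + Δσ = 59.159 + 25.717 = 84.876 kPa.
Normally consolidated clay, so the full stress increment lies on the virgin compression line:
S_c = C_c·H/(1+e₀)·log₁₀(σ'_f/σ'_0) = 0.38×6.4/(1+0.82)×log₁₀(84.876/59.159)
    = 1.3363 × 0.15676 = 0.2095 m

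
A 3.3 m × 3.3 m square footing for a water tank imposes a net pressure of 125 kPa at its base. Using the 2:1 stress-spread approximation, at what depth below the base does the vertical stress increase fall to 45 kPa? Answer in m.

2:1 spreading — at depth z the loaded area has grown by z in each plan dimension:
qB²/(B+z)² = Δσ_z ⇒ z = B(√(q/Δσ_z) − 1) = 3.3×(√(125/45) − 1) = 2.2 m

z ≈ 2.2 m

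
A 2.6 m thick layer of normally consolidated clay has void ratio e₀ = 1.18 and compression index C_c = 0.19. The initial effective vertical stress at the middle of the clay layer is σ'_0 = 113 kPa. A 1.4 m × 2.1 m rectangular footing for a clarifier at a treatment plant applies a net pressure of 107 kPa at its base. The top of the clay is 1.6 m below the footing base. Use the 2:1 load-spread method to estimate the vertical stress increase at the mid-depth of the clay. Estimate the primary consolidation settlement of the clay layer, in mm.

Mid-depth of clay below the footing base: z = 1.6 + 2.6/2 = 2.9 m.
Stress increase at mid-clay by the 2:1 spreading method:
Δσ = qBL/((B+z)(L+z)) = 107×1.4×2.1/((1.4+2.9)(2.1+2.9)) = 14.632 kPa
Final effective stress: σ'_f = σ'_0 + Δσ = 113 + 14.632 = 127.63 kPa.
Normally consolidated clay, so the full stress increment lies on the virgin compression line:
S_c = C_c·H/(1+e₀)·log₁₀(σ'_f/σ'_0) = 0.19×2.6/(1+1.18)×log₁₀(127.63/113)
    = 0.22661 × 0.052874 = 0.01198 m

S_c ≈ 12 mm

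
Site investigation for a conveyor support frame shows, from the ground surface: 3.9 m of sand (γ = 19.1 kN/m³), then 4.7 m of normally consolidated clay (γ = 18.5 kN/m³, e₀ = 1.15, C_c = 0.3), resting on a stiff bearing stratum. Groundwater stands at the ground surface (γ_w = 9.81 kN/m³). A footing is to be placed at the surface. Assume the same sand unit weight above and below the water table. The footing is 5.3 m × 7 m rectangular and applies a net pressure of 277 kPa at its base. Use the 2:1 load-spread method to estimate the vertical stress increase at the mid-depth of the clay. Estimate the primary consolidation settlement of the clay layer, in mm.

S_c ≈ 223 mm

Mid-depth of clay below the ground surface: z = 3.9 + 4.7/2 = 6.25 m.
Total vertical stress at mid-clay: σ_v = 19.1×3.9 + 18.5×2.35 = 117.97 kPa.
Pore pressure: u = 9.81×(6.25 − 0) = 61.312 kPa.
Initial effective stress: σ'_0 = σ_v − u = 117.97 − 61.312 = 56.658 kPa.
Stress increase at mid-clay by the 2:1 spreading method:
Δσ = qBL/((B+z)(L+z)) = 277×5.3×7/((5.3+6.25)(7+6.25)) = 67.152 kPa
Final effective stress: σ'_f = σ'_0 + Δσ = 56.658 + 67.152 = 123.81 kPa.
Normally consolidated clay, so the full stress increment lies on the virgin compression line:
S_c = C_c·H/(1+e₀)·log₁₀(σ'_f/σ'_0) = 0.3×4.7/(1+1.15)×log₁₀(123.81/56.658)
    = 0.65581 × 0.33949 = 0.2226 m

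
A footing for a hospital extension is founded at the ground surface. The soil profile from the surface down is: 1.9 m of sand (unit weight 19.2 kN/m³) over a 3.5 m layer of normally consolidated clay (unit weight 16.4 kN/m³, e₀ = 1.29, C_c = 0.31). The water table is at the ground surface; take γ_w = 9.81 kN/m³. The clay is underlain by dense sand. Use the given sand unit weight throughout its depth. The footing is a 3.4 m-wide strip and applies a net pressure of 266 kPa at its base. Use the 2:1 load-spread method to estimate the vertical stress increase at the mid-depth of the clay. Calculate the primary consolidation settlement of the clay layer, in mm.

Mid-depth of clay below the ground surface: z = 1.9 + 3.5/2 = 3.65 m.
Total vertical stress at mid-clay: σ_v = 19.2×1.9 + 16.4×1.75 = 65.18 kPa.
Pore pressure: u = 9.81×(3.65 − 0) = 35.806 kPa.
Initial effective stress: σ'_0 = σ_v − u = 65.18 − 35.806 = 29.374 kPa.
Stress increase at mid-clay by the 2:1 spreading method:
Δσ = qB/(B+z) = 266×3.4/(3.4+3.65) = 128.28 kPa
Final effective stress: σ'_f = σ'_0 + Δσ = 29.374 + 128.28 = 157.65 kPa.
Normally consolidated clay, so the full stress increment lies on the virgin compression line:
S_c = C_c·H/(1+e₀)·log₁₀(σ'_f/σ'_0) = 0.31×3.5/(1+1.29)×log₁₀(157.65/29.374)
    = 0.4738 × 0.72973 = 0.3457 m

S_c ≈ 346 mm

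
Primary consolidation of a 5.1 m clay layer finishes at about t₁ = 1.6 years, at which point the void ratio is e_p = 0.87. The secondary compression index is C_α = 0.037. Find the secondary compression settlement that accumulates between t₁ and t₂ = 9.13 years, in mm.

S_s ≈ 76.3 mm

Secondary compression: S_s = C_α·H/(1+e_p)·log₁₀(t₂/t₁)
S_s = 0.037×5.1/(1+0.87)×log₁₀(9.13/1.6)
    = 0.1009 × 0.7564 = 0.07632 m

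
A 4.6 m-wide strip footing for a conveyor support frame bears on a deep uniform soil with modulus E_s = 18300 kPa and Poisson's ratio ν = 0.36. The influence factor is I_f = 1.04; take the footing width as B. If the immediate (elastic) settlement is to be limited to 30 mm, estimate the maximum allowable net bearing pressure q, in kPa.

S_e = q·B·(1−ν²)/E_s · I_f  ⇒  q = S_e·E_s / (B·(1−ν²)·I_f).
q = 0.03 × 18300 / (4.6 × 0.8704 × 1.04) = 131.8 kPa

q ≈ 132 kPa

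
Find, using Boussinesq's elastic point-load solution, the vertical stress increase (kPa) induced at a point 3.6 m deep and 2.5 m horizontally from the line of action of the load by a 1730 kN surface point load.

Δσ_z ≈ 23.8 kPa

Boussinesq vertical stress below a point load on an elastic half-space:
Δσ_z = 3P/(2πz²) · [1 + (r/z)²]^(−5/2)
r/z = 2.5/3.6 = 0.69444; [1+(r/z)²]^(−5/2) = 0.37385.
Δσ_z = 3×1730/(2π×3.6²) × 0.37385 = 63.736 × 0.37385 = 23.83 kPa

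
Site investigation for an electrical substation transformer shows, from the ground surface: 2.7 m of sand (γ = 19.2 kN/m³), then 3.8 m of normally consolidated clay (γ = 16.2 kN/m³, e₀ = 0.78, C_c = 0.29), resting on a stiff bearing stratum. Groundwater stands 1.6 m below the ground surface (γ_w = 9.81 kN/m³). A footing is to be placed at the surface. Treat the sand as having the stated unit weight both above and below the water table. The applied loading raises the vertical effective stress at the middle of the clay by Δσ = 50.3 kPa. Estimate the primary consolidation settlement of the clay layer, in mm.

S_c ≈ 179 mm

Mid-depth of clay below the ground surface: z = 2.7 + 3.8/2 = 4.6 m.
Total vertical stress at mid-clay: σ_v = 19.2×2.7 + 16.2×1.9 = 82.62 kPa.
Pore pressure: u = 9.81×(4.6 − 1.6) = 29.43 kPa.
Initial effective stress: σ'_0 = σ_v − u = 82.62 − 29.43 = 53.19 kPa.
Final effective stress: σ'_f = σ'_0 + Δσ = 53.19 + 50.3 = 103.49 kPa.
Normally consolidated clay, so the full stress increment lies on the virgin compression line:
S_c = C_c·H/(1+e₀)·log₁₀(σ'_f/σ'_0) = 0.29×3.8/(1+0.78)×log₁₀(103.49/53.19)
    = 0.6191 × 0.28907 = 0.179 m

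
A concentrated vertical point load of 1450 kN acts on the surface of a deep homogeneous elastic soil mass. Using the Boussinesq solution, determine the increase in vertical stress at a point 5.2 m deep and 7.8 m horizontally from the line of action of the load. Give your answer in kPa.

Δσ_z ≈ 1.34 kPa

Boussinesq vertical stress below a point load on an elastic half-space:
Δσ_z = 3P/(2πz²) · [1 + (r/z)²]^(−5/2)
r/z = 7.8/5.2 = 1.5; [1+(r/z)²]^(−5/2) = 0.052516.
Δσ_z = 3×1450/(2π×5.2²) × 0.052516 = 25.604 × 0.052516 = 1.345 kPa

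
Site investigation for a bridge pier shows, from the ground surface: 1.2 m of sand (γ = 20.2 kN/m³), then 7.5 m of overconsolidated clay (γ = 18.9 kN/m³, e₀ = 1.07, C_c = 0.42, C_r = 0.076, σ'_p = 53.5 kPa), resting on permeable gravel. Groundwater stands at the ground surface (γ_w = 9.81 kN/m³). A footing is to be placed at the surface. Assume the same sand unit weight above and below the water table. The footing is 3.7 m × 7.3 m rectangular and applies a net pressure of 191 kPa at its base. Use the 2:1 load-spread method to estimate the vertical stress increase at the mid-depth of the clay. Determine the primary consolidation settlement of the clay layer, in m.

Mid-depth of clay below the ground surface: z = 1.2 + 7.5/2 = 4.95 m.
Total vertical stress at mid-clay: σ_v = 20.2×1.2 + 18.9×3.75 = 95.115 kPa.
Pore pressure: u = 9.81×(4.95 − 0) = 48.56 kPa.
Initial effective stress: σ'_0 = σ_v − u = 95.115 − 48.56 = 46.555 kPa.
Stress increase at mid-clay by the 2:1 spreading method:
Δσ = qBL/((B+z)(L+z)) = 191×3.7×7.3/((3.7+4.95)(7.3+4.95)) = 48.686 kPa
Final effective stress: σ'_f = 46.555 + 48.686 = 95.241 kPa.
σ'_f = 95.241 > σ'_p = 53.5 kPa, so the stress path crosses the preconsolidation pressure — recompression up to σ'_p, then virgin compression beyond:
S_c = H/(1+e₀)·[C_r·log₁₀(σ'_p/σ'_0) + C_c·log₁₀(σ'_f/σ'_p)]
    = 7.5/2.07 × [0.076×log₁₀(53.5/46.555) + 0.42×log₁₀(95.241/53.5)]
    = 3.6232 × [0.0045894 + 0.1052] = 0.3978 m

S_c ≈ 0.398 m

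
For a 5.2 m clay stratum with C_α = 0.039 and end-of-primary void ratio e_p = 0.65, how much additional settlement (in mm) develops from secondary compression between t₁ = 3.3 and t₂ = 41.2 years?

S_s ≈ 135 mm

Secondary compression: S_s = C_α·H/(1+e_p)·log₁₀(t₂/t₁)
S_s = 0.039×5.2/(1+0.65)×log₁₀(41.2/3.3)
    = 0.1229 × 1.096 = 0.1348 m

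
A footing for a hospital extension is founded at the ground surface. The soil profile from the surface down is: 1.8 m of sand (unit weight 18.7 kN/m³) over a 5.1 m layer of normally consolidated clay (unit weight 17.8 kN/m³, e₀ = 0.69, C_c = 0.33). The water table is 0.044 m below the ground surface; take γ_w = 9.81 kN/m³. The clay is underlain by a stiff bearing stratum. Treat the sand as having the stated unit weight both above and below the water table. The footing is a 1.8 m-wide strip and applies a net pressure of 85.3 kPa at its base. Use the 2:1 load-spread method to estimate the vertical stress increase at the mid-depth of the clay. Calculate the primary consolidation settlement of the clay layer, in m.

S_c ≈ 0.224 m

Mid-depth of clay below the ground surface: z = 1.8 + 5.1/2 = 4.35 m.
Total vertical stress at mid-clay: σ_v = 18.7×1.8 + 17.8×2.55 = 79.05 kPa.
Pore pressure: u = 9.81×(4.35 − 0.044) = 42.242 kPa.
Initial effective stress: σ'_0 = σ_v − u = 79.05 − 42.242 = 36.808 kPa.
Stress increase at mid-clay by the 2:1 spreading method:
Δσ = qB/(B+z) = 85.3×1.8/(1.8+4.35) = 24.966 kPa
Final effective stress: σ'_f = σ'_0 + Δσ = 36.808 + 24.966 = 61.774 kPa.
Normally consolidated clay, so the full stress increment lies on the virgin compression line:
S_c = C_c·H/(1+e₀)·log₁₀(σ'_f/σ'_0) = 0.33×5.1/(1+0.69)×log₁₀(61.774/36.808)
    = 0.99586 × 0.22486 = 0.2239 m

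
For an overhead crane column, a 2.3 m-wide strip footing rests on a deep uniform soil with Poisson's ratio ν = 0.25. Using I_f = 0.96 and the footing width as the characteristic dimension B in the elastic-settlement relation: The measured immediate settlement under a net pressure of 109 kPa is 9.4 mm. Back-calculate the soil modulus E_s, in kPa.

E_s ≈ 24000 kPa

S_e = q·B·(1−ν²)/E_s · I_f  ⇒  E_s = q·B·(1−ν²)·I_f / S_e.
E_s = 109 × 2.3 × 0.9375 × 0.96 / 0.0094 = 24000 kPa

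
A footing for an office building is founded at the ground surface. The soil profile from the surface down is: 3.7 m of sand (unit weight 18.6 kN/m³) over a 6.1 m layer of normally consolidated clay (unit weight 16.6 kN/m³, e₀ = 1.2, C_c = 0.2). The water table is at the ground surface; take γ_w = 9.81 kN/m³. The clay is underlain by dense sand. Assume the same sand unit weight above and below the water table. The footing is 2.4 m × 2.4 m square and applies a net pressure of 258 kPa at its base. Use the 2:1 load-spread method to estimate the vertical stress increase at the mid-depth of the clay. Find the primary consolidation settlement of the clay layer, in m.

S_c ≈ 0.0693 m

Mid-depth of clay below the ground surface: z = 3.7 + 6.1/2 = 6.75 m.
Total vertical stress at mid-clay: σ_v = 18.6×3.7 + 16.6×3.05 = 119.45 kPa.
Pore pressure: u = 9.81×(6.75 − 0) = 66.218 kPa.
Initial effective stress: σ'_0 = σ_v − u = 119.45 − 66.218 = 53.232 kPa.
Stress increase at mid-clay by the 2:1 spreading method:
Δσ = qBL/((B+z)(L+z)) = 258×2.4×2.4/((2.4+6.75)(2.4+6.75)) = 17.75 kPa
Final effective stress: σ'_f = σ'_0 + Δσ = 53.232 + 17.75 = 70.982 kPa.
Normally consolidated clay, so the full stress increment lies on the virgin compression line:
S_c = C_c·H/(1+e₀)·log₁₀(σ'_f/σ'_0) = 0.2×6.1/(1+1.2)×log₁₀(70.982/53.232)
    = 0.55455 × 0.12498 = 0.06931 m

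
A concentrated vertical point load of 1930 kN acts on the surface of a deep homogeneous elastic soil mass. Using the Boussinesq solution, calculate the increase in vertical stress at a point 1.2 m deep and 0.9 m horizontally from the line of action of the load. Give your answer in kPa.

Boussinesq vertical stress below a point load on an elastic half-space:
Δσ_z = 3P/(2πz²) · [1 + (r/z)²]^(−5/2)
r/z = 0.9/1.2 = 0.75; [1+(r/z)²]^(−5/2) = 0.32768.
Δσ_z = 3×1930/(2π×1.2²) × 0.32768 = 639.94 × 0.32768 = 209.7 kPa

Δσ_z ≈ 210 kPa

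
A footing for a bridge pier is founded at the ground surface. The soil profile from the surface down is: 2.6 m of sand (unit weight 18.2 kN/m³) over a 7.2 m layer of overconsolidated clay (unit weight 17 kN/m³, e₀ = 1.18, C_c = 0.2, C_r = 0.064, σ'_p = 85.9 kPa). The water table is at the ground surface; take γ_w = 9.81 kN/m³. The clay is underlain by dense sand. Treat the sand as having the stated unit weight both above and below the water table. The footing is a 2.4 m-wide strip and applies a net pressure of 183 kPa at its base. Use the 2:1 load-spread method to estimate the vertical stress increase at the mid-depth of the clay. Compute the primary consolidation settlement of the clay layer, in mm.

S_c ≈ 94.1 mm

Mid-depth of clay below the ground surface: z = 2.6 + 7.2/2 = 6.2 m.
Total vertical stress at mid-clay: σ_v = 18.2×2.6 + 17×3.6 = 108.52 kPa.
Pore pressure: u = 9.81×(6.2 − 0) = 60.822 kPa.
Initial effective stress: σ'_0 = σ_v − u = 108.52 − 60.822 = 47.698 kPa.
Stress increase at mid-clay by the 2:1 spreading method:
Δσ = qB/(B+z) = 183×2.4/(2.4+6.2) = 51.07 kPa
Final effective stress: σ'_f = 47.698 + 51.07 = 98.768 kPa.
σ'_f = 98.768 > σ'_p = 85.9 kPa, so the stress path crosses the preconsolidation pressure — recompression up to σ'_p, then virgin compression beyond:
S_c = H/(1+e₀)·[C_r·log₁₀(σ'_p/σ'_0) + C_c·log₁₀(σ'_f/σ'_p)]
    = 7.2/2.18 × [0.064×log₁₀(85.9/47.698) + 0.2×log₁₀(98.768/85.9)]
    = 3.3028 × [0.016352 + 0.012125] = 0.09405 m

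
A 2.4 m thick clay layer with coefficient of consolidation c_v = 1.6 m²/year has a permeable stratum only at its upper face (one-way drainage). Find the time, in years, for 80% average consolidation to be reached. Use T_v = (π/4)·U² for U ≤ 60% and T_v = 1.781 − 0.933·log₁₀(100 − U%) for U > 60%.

t ≈ 2.04 years

Drainage path length: H_d = H = 2.4 m (single drainage).
U > 60%: T_v = 1.781 − 0.933·log₁₀(100 − 80) = 0.56714.
t = T_v·H_d²/c_v = 0.56714×2.4²/1.6 = 2.042 years.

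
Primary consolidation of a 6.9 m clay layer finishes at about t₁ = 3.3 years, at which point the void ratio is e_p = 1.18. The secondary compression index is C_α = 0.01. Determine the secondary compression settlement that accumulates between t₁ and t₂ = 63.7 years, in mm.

Secondary compression: S_s = C_α·H/(1+e_p)·log₁₀(t₂/t₁)
S_s = 0.01×6.9/(1+1.18)×log₁₀(63.7/3.3)
    = 0.03165 × 1.286 = 0.04069 m

S_s ≈ 40.7 mm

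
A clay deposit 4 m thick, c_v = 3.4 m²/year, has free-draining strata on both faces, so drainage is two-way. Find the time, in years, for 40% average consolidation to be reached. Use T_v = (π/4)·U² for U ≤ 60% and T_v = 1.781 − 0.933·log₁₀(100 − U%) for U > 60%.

t ≈ 0.148 years

Drainage path length: H_d = H/2 = 2 m (double drainage).
U ≤ 60%: T_v = (π/4)·U² = (π/4)×0.4² = 0.12566.
t = T_v·H_d²/c_v = 0.12566×2²/3.4 = 0.1478 years.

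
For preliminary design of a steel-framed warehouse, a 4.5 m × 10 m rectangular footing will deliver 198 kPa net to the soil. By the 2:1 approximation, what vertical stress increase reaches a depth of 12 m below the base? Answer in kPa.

Δσ_z ≈ 24.5 kPa

By the 2:1 method the load spreads at 1 horizontal : 2 vertical, so at depth z the loaded area has grown by z in each plan dimension:
Δσ = qBL/((B+z)(L+z)) = 198×4.5×10/((4.5+12)(10+12)) = 24.545 kPa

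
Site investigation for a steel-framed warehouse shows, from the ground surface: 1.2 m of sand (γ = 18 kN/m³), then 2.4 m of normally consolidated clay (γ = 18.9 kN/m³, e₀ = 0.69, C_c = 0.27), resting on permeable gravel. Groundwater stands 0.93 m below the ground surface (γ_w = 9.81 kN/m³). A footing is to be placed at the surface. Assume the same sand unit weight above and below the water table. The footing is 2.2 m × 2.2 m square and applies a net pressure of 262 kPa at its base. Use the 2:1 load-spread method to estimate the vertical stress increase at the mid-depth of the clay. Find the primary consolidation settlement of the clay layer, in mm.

Mid-depth of clay below the ground surface: z = 1.2 + 2.4/2 = 2.4 m.
Total vertical stress at mid-clay: σ_v = 18×1.2 + 18.9×1.2 = 44.28 kPa.
Pore pressure: u = 9.81×(2.4 − 0.93) = 14.421 kPa.
Initial effective stress: σ'_0 = σ_v − u = 44.28 − 14.421 = 29.859 kPa.
Stress increase at mid-clay by the 2:1 spreading method:
Δσ = qBL/((B+z)(L+z)) = 262×2.2×2.2/((2.2+2.4)(2.2+2.4)) = 59.928 kPa
Final effective stress: σ'_f = σ'_0 + Δσ = 29.859 + 59.928 = 89.787 kPa.
Normally consolidated clay, so the full stress increment lies on the virgin compression line:
S_c = C_c·H/(1+e₀)·log₁₀(σ'_f/σ'_0) = 0.27×2.4/(1+0.69)×log₁₀(89.787/29.859)
    = 0.38343 × 0.47814 = 0.1833 m

S_c ≈ 183 mm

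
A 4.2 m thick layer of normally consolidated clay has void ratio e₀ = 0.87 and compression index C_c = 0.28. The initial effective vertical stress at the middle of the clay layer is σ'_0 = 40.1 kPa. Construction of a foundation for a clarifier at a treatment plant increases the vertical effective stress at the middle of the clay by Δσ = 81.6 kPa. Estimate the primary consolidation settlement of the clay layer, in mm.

Final effective stress: σ'_f = σ'_0 + Δσ = 40.1 + 81.6 = 121.7 kPa.
Normally consolidated clay, so the full stress increment lies on the virgin compression line:
S_c = C_c·H/(1+e₀)·log₁₀(σ'_f/σ'_0) = 0.28×4.2/(1+0.87)×log₁₀(121.7/40.1)
    = 0.62888 × 0.48215 = 0.3032 m

S_c ≈ 303 mm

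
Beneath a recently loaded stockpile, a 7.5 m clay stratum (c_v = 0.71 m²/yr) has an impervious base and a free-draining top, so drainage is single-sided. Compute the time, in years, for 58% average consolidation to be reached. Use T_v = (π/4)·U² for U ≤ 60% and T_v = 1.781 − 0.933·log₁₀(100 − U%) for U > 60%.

Drainage path length: H_d = H = 7.5 m (single drainage).
U ≤ 60%: T_v = (π/4)·U² = (π/4)×0.58² = 0.26421.
t = T_v·H_d²/c_v = 0.26421×7.5²/0.71 = 20.93 years.

t ≈ 20.9 years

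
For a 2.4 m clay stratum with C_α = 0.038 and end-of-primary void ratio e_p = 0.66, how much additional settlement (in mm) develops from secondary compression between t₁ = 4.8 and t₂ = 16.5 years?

Secondary compression: S_s = C_α·H/(1+e_p)·log₁₀(t₂/t₁)
S_s = 0.038×2.4/(1+0.66)×log₁₀(16.5/4.8)
    = 0.05494 × 0.5362 = 0.02946 m

S_s ≈ 29.5 mm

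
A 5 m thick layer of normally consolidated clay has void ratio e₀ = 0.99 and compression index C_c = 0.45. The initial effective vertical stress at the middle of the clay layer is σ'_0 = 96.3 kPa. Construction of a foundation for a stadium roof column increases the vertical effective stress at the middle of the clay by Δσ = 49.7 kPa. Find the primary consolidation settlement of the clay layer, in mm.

S_c ≈ 204 mm

Final effective stress: σ'_f = σ'_0 + Δσ = 96.3 + 49.7 = 146 kPa.
Normally consolidated clay, so the full stress increment lies on the virgin compression line:
S_c = C_c·H/(1+e₀)·log₁₀(σ'_f/σ'_0) = 0.45×5/(1+0.99)×log₁₀(146/96.3)
    = 1.1307 × 0.18073 = 0.2044 m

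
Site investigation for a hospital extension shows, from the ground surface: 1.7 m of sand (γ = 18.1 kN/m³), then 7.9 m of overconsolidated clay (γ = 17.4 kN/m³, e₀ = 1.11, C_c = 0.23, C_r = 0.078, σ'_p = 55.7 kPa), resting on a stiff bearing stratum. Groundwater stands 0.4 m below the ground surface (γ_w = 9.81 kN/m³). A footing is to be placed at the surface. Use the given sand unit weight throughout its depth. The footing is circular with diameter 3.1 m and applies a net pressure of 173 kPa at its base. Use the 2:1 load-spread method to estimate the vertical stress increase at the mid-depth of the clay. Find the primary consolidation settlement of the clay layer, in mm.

S_c ≈ 103 mm

Mid-depth of clay below the ground surface: z = 1.7 + 7.9/2 = 5.65 m.
Total vertical stress at mid-clay: σ_v = 18.1×1.7 + 17.4×3.95 = 99.5 kPa.
Pore pressure: u = 9.81×(5.65 − 0.4) = 51.503 kPa.
Initial effective stress: σ'_0 = σ_v − u = 99.5 − 51.503 = 47.997 kPa.
Stress increase at mid-clay by the 2:1 spreading method:
Δσ ≈ qD²/(D+z)² = 173×3.1²/(3.1+5.65)² = 21.715 kPa
Final effective stress: σ'_f = 47.997 + 21.715 = 69.712 kPa.
σ'_f = 69.712 > σ'_p = 55.7 kPa, so the stress path crosses the preconsolidation pressure — recompression up to σ'_p, then virgin compression beyond:
S_c = H/(1+e₀)·[C_r·log₁₀(σ'_p/σ'_0) + C_c·log₁₀(σ'_f/σ'_p)]
    = 7.9/2.11 × [0.078×log₁₀(55.7/47.997) + 0.23×log₁₀(69.712/55.7)]
    = 3.7441 × [0.005042 + 0.022414] = 0.1028 m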